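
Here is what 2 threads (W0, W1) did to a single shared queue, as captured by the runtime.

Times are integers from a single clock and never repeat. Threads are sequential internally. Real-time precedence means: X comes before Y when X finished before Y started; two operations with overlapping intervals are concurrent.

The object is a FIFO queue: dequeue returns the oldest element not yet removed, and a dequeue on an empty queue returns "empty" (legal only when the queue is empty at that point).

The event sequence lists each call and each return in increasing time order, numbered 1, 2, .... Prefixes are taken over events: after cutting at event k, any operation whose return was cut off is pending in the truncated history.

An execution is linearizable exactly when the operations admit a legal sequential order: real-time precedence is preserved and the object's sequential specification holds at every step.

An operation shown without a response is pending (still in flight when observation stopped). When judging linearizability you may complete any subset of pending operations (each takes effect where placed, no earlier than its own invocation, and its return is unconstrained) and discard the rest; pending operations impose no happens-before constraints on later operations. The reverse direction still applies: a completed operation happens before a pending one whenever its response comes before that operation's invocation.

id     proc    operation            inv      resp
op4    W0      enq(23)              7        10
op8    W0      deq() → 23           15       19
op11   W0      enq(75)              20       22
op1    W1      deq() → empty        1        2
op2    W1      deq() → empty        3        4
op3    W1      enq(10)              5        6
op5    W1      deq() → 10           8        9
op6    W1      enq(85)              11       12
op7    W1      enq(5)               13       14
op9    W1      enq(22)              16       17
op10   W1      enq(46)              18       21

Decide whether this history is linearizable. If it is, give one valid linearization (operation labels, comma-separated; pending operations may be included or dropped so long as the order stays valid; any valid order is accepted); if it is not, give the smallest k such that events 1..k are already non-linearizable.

step 1: op1 deq() → empty — queue <>
step 2: op2 deq() → empty — queue <>
step 3: op3 enq(10) — queue <10>
step 4: op4 enq(23) — queue <10,23>
step 5: op5 deq() → 10 — queue <23>
step 6: op6 enq(85) — queue <23,85>
step 7: op7 enq(5) — queue <23,85,5>
step 8: op8 deq() → 23 — queue <85,5>
step 9: op9 enq(22) — queue <85,5,22>
step 10: op10 enq(46) — queue <85,5,22,46>
step 11: op11 enq(75) — queue <85,5,22,46,75>

linearizable — witness: op1, op2, op3, op4, op5, op6, op7, op8, op9, op10, op11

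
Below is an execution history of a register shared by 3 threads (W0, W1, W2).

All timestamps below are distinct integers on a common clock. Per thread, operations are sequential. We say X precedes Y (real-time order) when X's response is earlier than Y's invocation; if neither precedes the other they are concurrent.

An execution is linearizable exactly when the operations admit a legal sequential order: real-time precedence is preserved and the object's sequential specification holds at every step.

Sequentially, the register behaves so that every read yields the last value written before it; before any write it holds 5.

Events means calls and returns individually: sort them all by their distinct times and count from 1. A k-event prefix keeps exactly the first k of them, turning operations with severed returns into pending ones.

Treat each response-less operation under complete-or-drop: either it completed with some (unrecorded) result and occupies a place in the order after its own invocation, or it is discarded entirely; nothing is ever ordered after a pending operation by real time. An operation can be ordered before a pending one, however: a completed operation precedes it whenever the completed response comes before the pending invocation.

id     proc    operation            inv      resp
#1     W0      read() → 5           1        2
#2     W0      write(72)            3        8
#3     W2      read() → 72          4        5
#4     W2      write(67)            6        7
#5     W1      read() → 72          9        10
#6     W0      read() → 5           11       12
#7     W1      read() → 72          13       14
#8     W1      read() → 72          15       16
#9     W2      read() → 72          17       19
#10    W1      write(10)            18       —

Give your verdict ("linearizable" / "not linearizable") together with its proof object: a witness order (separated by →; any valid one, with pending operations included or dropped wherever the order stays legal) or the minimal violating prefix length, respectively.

prefix check: 1..9 passes, 1..10 fails once #5's time-10 response joins
5 completed operations, 3 real-time-consistent orders — every register replay fails
one such order, #1, #2, #3, #4, #5, breaks at step 5 where #5 read() → 72 is illegal
one such order, #1, #3, #2, #4, #5, breaks at step 2 where #3 read() → 72 is illegal

not linearizable — minimal violating prefix: 10 events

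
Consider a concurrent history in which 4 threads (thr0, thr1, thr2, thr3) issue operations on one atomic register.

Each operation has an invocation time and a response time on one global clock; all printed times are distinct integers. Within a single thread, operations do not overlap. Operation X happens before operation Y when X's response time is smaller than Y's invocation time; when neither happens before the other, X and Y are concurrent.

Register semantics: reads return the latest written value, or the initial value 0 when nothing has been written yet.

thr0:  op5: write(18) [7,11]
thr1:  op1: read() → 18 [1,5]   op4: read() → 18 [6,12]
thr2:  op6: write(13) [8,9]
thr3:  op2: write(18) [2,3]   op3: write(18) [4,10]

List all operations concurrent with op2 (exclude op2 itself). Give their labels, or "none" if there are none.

overlap test against op2 [2,3]: concurrent iff the interval meets 2..3
op1 [1,5]: concurrent
op3 [4,10]: after
op4 [6,12]: after
op5 [7,11]: after
op6 [8,9]: after

op1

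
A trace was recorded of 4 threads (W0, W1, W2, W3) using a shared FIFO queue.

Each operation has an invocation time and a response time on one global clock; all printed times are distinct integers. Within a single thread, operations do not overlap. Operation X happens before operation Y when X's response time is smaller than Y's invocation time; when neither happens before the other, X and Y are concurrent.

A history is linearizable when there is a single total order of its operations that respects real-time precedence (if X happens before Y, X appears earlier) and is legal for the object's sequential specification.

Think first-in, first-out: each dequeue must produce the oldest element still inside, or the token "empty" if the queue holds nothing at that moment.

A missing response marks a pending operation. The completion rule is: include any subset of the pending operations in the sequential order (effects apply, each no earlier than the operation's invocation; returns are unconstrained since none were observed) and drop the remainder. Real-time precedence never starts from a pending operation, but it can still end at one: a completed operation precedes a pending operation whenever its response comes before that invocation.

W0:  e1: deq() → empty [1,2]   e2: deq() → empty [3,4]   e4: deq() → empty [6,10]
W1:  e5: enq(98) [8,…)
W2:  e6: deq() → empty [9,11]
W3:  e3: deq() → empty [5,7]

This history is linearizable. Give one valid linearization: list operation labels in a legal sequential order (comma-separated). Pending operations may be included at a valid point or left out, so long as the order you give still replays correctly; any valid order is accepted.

e1, e2, e3, e4, e6

step 1: e1 deq() → empty — queue <>
step 2: e2 deq() → empty — queue <>
step 3: e3 deq() → empty — queue <>
step 4: e4 deq() → empty — queue <>
step 5: e6 deq() → empty — queue <>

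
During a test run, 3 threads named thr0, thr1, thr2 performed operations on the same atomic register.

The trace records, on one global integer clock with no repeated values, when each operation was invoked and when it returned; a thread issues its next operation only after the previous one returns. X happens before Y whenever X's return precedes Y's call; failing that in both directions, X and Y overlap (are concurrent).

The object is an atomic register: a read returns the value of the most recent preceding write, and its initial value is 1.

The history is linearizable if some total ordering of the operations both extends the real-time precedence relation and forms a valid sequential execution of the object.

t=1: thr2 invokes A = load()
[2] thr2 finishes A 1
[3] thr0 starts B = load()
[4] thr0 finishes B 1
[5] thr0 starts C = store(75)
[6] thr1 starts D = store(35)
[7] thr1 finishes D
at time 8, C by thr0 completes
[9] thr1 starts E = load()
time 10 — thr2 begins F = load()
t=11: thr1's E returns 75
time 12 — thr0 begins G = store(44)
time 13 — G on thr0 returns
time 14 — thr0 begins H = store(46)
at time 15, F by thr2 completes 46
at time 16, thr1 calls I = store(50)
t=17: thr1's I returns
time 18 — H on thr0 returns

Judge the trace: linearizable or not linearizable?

linearizable

witness order: A, B, D, C, E, G, H, F, I
after step 1 (A load() → 1): value 1
after step 2 (B load() → 1): value 1
after step 3 (D store(35)): value 35
after step 4 (C store(75)): value 75
after step 5 (E load() → 75): value 75
after step 6 (G store(44)): value 44
after step 7 (H store(46)): value 46
after step 8 (F load() → 46): value 46
after step 9 (I store(50)): value 50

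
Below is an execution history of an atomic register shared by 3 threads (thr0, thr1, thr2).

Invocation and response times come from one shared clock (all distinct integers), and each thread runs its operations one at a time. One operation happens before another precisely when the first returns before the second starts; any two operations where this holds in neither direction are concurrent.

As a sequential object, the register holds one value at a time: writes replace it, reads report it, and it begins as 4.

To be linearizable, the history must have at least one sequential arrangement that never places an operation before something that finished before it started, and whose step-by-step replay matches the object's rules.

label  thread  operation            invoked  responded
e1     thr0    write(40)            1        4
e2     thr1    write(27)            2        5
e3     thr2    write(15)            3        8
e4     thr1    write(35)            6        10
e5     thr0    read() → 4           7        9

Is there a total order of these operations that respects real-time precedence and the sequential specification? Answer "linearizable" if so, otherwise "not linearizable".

the violation lands at event 9, e5's response at time 9: events 1..8 linearize, events 1..9 do not
the 4 completed operations admit 8 real-time orders; each fails the atomic register replay
including or dropping the 1 pending operation (e4) in any combination fails
take e1, e2, e3, e5 (pending dropped): step 4 already fails, because e5 read() → 4 cannot occur there
take e1, e2, e5, e3 (pending dropped): step 3 already fails, because e5 read() → 4 cannot occur there

not linearizable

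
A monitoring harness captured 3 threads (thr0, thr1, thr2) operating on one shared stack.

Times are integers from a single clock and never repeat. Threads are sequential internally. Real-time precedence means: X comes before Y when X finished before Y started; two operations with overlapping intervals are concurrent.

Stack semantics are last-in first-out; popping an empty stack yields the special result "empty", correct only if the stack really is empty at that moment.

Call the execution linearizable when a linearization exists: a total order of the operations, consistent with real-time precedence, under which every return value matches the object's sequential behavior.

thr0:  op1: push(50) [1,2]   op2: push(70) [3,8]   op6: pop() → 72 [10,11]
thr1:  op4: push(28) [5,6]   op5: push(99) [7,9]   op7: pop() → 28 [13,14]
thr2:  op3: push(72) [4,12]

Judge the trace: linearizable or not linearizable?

not linearizable

events 1..13 are fine; event 14 — the response of op7 at time 14 — makes the prefix non-linearizable
no legal order exists: 15 real-time-consistent candidates over 7 completed stack operations, all rejected
for example op1, op2, op3, op4, op5, op6, op7 fails at step 6: op6 pop() → 72 is not legal there
for example op1, op2, op4, op3, op5, op6, op7 fails at step 6: op6 pop() → 72 is not legal there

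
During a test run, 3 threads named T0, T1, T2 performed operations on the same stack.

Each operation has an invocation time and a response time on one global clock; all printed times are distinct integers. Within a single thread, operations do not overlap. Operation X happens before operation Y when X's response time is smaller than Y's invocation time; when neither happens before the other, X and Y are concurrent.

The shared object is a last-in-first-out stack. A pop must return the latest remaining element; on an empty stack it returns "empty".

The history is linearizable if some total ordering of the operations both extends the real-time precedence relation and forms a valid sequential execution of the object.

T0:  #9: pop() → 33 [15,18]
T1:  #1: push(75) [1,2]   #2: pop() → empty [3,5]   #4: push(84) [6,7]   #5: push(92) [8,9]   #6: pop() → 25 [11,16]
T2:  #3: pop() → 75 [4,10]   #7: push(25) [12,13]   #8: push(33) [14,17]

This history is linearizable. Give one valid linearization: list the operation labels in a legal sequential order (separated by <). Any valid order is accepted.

#1 < #3 < #2 < #4 < #5 < #7 < #6 < #8 < #9

step 1: #1 push(75) — stack <75>
step 2: #3 pop() → 75 — stack <>
step 3: #2 pop() → empty — stack <>
step 4: #4 push(84) — stack <84>
step 5: #5 push(92) — stack <84,92>
step 6: #7 push(25) — stack <84,92,25>
step 7: #6 pop() → 25 — stack <84,92>
step 8: #8 push(33) — stack <84,92,33>
step 9: #9 pop() → 33 — stack <84,92>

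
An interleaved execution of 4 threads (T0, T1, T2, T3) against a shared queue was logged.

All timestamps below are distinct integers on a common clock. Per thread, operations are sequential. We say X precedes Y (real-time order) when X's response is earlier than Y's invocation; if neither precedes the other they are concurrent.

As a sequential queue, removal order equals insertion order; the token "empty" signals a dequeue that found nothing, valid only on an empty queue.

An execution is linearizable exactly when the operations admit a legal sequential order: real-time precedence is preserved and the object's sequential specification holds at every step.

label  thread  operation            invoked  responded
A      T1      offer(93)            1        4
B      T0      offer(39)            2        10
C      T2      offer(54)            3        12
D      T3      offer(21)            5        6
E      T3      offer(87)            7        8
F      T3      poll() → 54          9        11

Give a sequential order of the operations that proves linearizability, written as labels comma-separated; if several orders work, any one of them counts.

after step 1 (C offer(54)): queue <54>
after step 2 (A offer(93)): queue <54,93>
after step 3 (B offer(39)): queue <54,93,39>
after step 4 (D offer(21)): queue <54,93,39,21>
after step 5 (E offer(87)): queue <54,93,39,21,87>
after step 6 (F poll() → 54): queue <93,39,21,87>

C, A, B, D, E, F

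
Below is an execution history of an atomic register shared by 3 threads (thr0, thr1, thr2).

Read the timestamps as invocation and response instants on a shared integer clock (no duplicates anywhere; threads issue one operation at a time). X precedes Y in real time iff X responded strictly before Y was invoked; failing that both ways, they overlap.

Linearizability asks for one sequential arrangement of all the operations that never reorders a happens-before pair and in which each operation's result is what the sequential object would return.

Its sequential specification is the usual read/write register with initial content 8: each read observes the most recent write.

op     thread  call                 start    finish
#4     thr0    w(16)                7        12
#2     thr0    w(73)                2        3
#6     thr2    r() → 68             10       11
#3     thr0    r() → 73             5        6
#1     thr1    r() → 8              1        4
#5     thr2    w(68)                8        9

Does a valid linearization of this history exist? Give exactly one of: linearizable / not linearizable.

linearizable

a witness: #1, #2, #3, #4, #5, #6
step 1: #1 r() → 8 — value 8
step 2: #2 w(73) — value 73
step 3: #3 r() → 73 — value 73
step 4: #4 w(16) — value 16
step 5: #5 w(68) — value 68
step 6: #6 r() → 68 — value 68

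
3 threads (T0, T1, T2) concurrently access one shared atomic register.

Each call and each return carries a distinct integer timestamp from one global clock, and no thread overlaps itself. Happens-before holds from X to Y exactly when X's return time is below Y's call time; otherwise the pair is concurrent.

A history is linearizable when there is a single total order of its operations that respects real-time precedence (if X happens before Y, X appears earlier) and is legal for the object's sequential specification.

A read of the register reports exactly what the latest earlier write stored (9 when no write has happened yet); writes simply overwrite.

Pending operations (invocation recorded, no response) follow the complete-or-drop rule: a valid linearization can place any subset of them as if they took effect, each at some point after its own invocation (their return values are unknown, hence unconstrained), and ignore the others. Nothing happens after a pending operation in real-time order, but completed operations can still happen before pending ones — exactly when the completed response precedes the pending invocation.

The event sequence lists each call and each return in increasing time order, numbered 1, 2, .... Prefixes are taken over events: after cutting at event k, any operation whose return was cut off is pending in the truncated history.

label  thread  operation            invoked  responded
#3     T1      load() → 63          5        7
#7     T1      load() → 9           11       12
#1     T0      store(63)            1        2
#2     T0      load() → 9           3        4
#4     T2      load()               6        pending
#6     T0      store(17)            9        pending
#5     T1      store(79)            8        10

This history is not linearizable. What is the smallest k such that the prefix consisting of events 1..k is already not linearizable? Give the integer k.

4

one valid order for events 1..3 is #1:
after step 1 (#1 store(63)): value 63
once event 4 joins (#2's response, time 4), exhaustive search finds no witness
one such order, #1, #2, breaks at step 2 where #2 load() → 9 is illegal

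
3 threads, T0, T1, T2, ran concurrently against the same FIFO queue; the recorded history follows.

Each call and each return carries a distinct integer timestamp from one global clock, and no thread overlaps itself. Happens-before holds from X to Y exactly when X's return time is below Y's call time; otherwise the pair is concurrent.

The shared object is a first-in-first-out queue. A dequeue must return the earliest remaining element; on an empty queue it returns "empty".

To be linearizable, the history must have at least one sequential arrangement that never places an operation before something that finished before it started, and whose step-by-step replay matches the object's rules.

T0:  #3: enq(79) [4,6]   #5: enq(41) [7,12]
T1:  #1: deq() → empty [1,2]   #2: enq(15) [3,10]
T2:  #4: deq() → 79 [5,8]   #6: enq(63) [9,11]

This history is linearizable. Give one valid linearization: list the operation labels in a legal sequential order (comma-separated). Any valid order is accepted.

#1, #3, #2, #4, #5, #6

step 1: #1 deq() → empty — queue <>
step 2: #3 enq(79) — queue <79>
step 3: #2 enq(15) — queue <79,15>
step 4: #4 deq() → 79 — queue <15>
step 5: #5 enq(41) — queue <15,41>
step 6: #6 enq(63) — queue <15,41,63>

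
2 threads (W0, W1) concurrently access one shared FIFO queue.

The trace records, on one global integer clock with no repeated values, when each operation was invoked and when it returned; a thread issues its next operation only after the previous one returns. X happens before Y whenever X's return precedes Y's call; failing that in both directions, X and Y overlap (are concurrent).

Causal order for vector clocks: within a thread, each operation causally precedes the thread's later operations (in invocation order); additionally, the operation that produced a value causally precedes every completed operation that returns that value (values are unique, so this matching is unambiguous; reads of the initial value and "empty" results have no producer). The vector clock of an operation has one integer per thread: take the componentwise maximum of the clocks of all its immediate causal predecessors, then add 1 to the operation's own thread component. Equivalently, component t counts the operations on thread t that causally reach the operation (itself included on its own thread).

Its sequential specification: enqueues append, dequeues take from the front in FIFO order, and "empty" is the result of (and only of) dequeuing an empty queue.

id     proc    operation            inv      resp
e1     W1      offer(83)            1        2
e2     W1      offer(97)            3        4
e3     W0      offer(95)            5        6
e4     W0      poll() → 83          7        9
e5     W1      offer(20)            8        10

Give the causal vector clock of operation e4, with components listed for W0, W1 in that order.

(2, 1)

VC(e1, invoked at 1): no causal predecessors; +1 on W1 → (0, 1)
VC(e3, invoked at 5): no causal predecessors; +1 on W0 → (1, 0)
invoked at 3, e2 merges VC(e1)=(0, 1) and bumps W1's slot → (0, 2)
invoked at 8, e5 merges VC(e2)=(0, 2) and bumps W1's slot → (0, 3)
invoked at 7, e4 merges VC(e1)=(0, 1), VC(e3)=(1, 0) and bumps W0's slot → (2, 1)
target: VC(e4) = (2, 1)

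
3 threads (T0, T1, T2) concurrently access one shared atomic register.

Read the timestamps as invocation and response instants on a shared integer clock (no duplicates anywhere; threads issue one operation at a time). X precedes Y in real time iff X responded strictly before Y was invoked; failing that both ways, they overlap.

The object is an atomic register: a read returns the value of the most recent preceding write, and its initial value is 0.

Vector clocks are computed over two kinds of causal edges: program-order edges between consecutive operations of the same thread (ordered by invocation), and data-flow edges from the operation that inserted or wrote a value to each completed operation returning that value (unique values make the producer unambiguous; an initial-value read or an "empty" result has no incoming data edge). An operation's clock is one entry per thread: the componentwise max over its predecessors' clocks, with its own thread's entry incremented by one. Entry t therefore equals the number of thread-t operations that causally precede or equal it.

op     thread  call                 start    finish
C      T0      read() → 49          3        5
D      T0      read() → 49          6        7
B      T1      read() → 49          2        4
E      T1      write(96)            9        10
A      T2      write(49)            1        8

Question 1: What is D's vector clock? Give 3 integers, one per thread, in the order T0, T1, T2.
A (invocation 1): nothing precedes it; T2's component alone gives (0, 0, 1)
invoked at 2, B merges VC(A)=(0, 0, 1) and bumps T1's slot → (0, 1, 1)
invoked at 3, C merges VC(A)=(0, 0, 1) and bumps T0's slot → (1, 0, 1)
invoked at 9, E merges VC(B)=(0, 1, 1) and bumps T1's slot → (0, 2, 1)
invoked at 6, D merges VC(A)=(0, 0, 1), VC(C)=(1, 0, 1) and bumps T0's slot → (2, 0, 1)
target: VC(D) = (2, 0, 1)

(2, 0, 1)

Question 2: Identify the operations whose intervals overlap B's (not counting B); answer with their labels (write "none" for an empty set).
B spans [2,4]: anything still running between times 2 and 4 counts as concurrent
A [1,8]: concurrent
C [3,5]: concurrent
D [6,7]: after
E [9,10]: after

A, C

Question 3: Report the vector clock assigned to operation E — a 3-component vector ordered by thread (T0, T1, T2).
root op A, invoked 1: fresh clock plus T2's own tick → (0, 0, 1)
from VC(A)=(0, 0, 1), B (invoked 2) maxes components and bumps T1 → (0, 1, 1)
from VC(A)=(0, 0, 1), C (invoked 3) maxes components and bumps T0 → (1, 0, 1)
from VC(B)=(0, 1, 1), E (invoked 9) maxes components and bumps T1 → (0, 2, 1)
from VC(A)=(0, 0, 1), VC(C)=(1, 0, 1), D (invoked 6) maxes components and bumps T0 → (2, 0, 1)
target: VC(E) = (0, 2, 1)

(0, 2, 1)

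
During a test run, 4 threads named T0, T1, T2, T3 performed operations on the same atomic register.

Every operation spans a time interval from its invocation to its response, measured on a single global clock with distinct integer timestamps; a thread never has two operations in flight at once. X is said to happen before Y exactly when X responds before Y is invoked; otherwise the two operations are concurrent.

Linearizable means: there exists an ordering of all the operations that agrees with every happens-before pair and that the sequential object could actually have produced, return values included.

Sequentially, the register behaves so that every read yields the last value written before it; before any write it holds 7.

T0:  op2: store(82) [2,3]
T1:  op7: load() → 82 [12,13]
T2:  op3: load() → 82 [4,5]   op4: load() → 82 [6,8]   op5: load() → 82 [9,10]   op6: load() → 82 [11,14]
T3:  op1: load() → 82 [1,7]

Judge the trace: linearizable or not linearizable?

witness order: op2, op1, op3, op4, op5, op6, op7
1. op2 store(82), leaving value 82
2. op1 load() → 82, leaving value 82
3. op3 load() → 82, leaving value 82
4. op4 load() → 82, leaving value 82
5. op5 load() → 82, leaving value 82
6. op6 load() → 82, leaving value 82
7. op7 load() → 82, leaving value 82

linearizable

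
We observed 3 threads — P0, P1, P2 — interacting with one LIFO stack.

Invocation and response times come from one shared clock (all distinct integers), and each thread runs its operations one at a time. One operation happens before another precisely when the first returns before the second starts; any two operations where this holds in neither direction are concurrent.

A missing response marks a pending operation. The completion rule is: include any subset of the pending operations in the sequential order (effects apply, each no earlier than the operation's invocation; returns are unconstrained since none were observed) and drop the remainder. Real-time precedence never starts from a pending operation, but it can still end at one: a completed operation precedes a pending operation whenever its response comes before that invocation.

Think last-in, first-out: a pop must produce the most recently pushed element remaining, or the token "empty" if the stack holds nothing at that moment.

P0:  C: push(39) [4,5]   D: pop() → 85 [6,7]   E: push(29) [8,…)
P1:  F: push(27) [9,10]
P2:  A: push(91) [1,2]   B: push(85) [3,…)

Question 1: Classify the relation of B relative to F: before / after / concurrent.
Answer: concurrent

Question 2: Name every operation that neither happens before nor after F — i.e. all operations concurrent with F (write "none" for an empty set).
Answer: B, E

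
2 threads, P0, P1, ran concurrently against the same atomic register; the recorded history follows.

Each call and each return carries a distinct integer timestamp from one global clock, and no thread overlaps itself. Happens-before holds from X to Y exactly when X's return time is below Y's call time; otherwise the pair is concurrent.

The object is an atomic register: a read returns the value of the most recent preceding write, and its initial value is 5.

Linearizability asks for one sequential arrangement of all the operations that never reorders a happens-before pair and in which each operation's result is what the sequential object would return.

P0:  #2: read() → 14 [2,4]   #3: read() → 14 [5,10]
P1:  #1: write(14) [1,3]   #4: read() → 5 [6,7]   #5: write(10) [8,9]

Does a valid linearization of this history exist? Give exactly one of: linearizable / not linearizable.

through event 6 a valid linearization exists; event 7 (#4 responding at time 7) ends that
the 3 completed operations admit 2 real-time orders; each fails the atomic register replay
every completion of the 1 pending operation (#3) was checked; none linearizes
take #1, #2, #4 (pending dropped): step 3 already fails, because #4 read() → 5 cannot occur there
take #2, #1, #4 (pending dropped): step 1 already fails, because #2 read() → 14 cannot occur there

not linearizable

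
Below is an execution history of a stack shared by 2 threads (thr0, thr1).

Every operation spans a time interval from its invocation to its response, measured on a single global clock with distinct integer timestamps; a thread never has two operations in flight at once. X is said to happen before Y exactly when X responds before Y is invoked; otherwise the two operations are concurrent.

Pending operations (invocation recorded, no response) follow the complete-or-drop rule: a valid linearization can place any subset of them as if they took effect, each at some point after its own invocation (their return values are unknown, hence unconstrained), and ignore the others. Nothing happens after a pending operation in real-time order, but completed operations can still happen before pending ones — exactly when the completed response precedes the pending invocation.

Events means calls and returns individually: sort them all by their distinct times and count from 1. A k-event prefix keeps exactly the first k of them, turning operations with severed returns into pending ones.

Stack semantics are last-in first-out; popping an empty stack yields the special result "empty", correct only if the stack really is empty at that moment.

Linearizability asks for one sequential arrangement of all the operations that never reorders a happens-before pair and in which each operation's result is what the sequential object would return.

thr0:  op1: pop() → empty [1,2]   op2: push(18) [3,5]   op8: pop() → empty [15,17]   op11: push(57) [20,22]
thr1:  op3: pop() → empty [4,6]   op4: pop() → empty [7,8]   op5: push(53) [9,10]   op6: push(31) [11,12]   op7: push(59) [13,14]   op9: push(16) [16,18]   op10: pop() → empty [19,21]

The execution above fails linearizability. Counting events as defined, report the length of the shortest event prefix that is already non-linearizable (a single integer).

events 1..7 are linearizable, e.g. via op1, op3, op2:
1. op1 pop() → empty, leaving stack <>
2. op3 pop() → empty, leaving stack <>
3. op2 push(18), leaving stack <18>
with event 8 included (op4 responding at time 8), all real-time-consistent orders fail
sample order op1, op2, op3, op4 stalls at step 3 — op3 pop() → empty has no legal effect
sample order op1, op3, op2, op4 stalls at step 4 — op4 pop() → empty has no legal effect

8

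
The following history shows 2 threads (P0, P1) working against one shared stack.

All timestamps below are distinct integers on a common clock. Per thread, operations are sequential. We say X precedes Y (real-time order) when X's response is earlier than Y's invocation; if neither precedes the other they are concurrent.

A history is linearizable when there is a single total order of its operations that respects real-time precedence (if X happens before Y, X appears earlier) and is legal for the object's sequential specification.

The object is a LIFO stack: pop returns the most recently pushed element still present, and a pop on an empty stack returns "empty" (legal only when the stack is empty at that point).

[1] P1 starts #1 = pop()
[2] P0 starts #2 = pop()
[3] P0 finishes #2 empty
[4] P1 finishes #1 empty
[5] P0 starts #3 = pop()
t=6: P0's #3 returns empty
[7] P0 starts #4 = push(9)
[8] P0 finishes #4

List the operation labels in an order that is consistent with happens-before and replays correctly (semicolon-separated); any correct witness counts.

#1; #2; #3; #4

step 1: #1 pop() → empty — stack <>
step 2: #2 pop() → empty — stack <>
step 3: #3 pop() → empty — stack <>
step 4: #4 push(9) — stack <9>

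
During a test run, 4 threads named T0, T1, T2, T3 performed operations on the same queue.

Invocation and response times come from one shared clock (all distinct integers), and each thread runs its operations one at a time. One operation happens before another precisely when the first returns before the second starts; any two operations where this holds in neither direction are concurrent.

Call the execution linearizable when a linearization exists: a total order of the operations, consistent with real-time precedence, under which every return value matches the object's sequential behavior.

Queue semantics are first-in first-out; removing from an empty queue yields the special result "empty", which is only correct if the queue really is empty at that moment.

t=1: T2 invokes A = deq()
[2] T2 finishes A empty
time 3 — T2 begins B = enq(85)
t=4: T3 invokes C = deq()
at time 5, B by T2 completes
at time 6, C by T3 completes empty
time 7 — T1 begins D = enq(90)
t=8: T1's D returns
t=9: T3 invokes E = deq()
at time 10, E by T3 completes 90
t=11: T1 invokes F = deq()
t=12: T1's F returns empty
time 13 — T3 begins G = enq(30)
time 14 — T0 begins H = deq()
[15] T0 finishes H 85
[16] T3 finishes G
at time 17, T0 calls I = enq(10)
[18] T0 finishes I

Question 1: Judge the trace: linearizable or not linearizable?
not linearizable

prefix check: 1..9 passes, 1..10 fails once E's time-10 response joins
every one of the 2 real-time-consistent orders over 5 completed queue ops fails the sequential spec
one such order, A, B, C, D, E, breaks at step 3 where C deq() → empty is illegal
one such order, A, C, B, D, E, breaks at step 5 where E deq() → 90 is illegal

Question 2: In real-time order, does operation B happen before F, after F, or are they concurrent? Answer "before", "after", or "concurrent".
Answer: before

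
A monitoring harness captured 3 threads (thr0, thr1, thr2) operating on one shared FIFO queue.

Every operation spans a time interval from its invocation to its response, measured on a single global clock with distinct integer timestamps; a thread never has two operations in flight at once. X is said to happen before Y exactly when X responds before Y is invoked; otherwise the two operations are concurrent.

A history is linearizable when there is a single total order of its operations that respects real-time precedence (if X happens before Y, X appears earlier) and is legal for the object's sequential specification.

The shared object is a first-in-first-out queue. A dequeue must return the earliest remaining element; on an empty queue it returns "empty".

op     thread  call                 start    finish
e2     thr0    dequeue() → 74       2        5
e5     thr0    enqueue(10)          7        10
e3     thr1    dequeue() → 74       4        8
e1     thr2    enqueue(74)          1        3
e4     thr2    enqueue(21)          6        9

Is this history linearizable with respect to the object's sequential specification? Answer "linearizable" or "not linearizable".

not linearizable

the violation lands at event 8, e3's response at time 8: events 1..7 linearize, events 1..8 do not
3 completed operations, 3 real-time-consistent orders — every FIFO queue replay fails
no completion choice of the 2 pending operations (e4, e5) rescues it — every subset was tried
sample order e1, e2, e3 (pending dropped) stalls at step 3 — e3 dequeue() → 74 has no legal effect
sample order e1, e3, e2 (pending dropped) stalls at step 3 — e2 dequeue() → 74 has no legal effect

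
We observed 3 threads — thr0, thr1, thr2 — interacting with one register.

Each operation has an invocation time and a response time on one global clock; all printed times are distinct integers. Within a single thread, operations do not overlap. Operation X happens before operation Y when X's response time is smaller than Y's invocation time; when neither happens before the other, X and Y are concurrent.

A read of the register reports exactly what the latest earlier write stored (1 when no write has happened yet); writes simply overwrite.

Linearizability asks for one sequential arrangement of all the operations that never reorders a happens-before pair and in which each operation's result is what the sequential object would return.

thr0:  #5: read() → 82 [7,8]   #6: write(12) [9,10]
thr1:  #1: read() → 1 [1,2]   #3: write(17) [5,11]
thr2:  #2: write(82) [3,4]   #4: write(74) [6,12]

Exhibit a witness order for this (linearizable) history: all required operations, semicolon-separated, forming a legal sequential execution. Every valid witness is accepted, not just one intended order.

after step 1 (#1 read() → 1): value 1
after step 2 (#2 write(82)): value 82
after step 3 (#5 read() → 82): value 82
after step 4 (#3 write(17)): value 17
after step 5 (#4 write(74)): value 74
after step 6 (#6 write(12)): value 12

#1; #2; #5; #3; #4; #6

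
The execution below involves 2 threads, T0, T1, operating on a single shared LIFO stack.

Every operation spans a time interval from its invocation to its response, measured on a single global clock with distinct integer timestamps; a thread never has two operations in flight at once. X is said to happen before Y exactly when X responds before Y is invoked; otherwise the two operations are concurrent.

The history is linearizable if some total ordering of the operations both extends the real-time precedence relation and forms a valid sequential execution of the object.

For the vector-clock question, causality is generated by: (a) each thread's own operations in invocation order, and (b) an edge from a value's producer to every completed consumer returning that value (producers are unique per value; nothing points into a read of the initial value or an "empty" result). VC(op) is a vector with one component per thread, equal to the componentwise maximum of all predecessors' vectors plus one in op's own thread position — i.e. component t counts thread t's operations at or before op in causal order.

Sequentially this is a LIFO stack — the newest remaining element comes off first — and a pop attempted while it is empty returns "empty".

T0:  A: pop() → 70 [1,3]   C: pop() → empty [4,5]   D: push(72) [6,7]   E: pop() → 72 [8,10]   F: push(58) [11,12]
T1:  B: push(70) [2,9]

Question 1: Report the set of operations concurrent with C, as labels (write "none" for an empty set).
C spans [4,5]: anything still running between times 4 and 5 counts as concurrent
A [1,3]: before
B [2,9]: concurrent
D [6,7]: after
E [8,10]: after
F [11,12]: after

B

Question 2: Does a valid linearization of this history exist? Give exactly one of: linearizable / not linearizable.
one valid linearization: B, A, C, D, E, F
1. B push(70), leaving stack <70>
2. A pop() → 70, leaving stack <>
3. C pop() → empty, leaving stack <>
4. D push(72), leaving stack <72>
5. E pop() → 72, leaving stack <>
6. F push(58), leaving stack <58>

linearizable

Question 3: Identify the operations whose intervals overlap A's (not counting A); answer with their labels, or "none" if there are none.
A runs from 1 to 3; window-overlapping ops are concurrent
B [2,9]: concurrent
C [4,5]: after
D [6,7]: after
E [8,10]: after
F [11,12]: after

B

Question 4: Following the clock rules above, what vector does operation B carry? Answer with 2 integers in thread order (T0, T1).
invoked at 2, B has no predecessors; its own T1 bump gives (0, 1)
from VC(B)=(0, 1), A (invoked 1) maxes components and bumps T0 → (1, 1)
from VC(A)=(1, 1), C (invoked 4) maxes components and bumps T0 → (2, 1)
from VC(C)=(2, 1), D (invoked 6) maxes components and bumps T0 → (3, 1)
from VC(D)=(3, 1), E (invoked 8) maxes components and bumps T0 → (4, 1)
from VC(E)=(4, 1), F (invoked 11) maxes components and bumps T0 → (5, 1)
target: VC(B) = (0, 1)

(0, 1)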